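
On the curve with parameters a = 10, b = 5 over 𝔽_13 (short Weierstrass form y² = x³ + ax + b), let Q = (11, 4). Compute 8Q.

(1, 9)

Repeated addition: build up to 8Q.
2Q: tangent at (11, 4): λ = (3·11² + 10)/(2·4) ≡ 9/8. 8⁻¹ ≡ 5 (mod 13), so λ ≡ 9·5 ≡ 6.
  x = λ² - 11 - 11 = 36 - 22 ≡ 1; y = λ·(11 - 1) - 4 ≡ 4. → (1, 4)
3Q: (1, 4) + (11, 4). λ = (4 - 4)/(11 - 1) ≡ 0/10 mod 13. 10⁻¹ ≡ 4 (mod 13), so λ ≡ 0.
  x = λ² - 1 - 11 = 0 - 12 ≡ 1; y = λ·(1 - 1) - 4 ≡ 9. → (1, 9)
4Q: (1, 9) + (11, 4). λ = (4 - 9)/(11 - 1) ≡ 8/10 mod 13. 10⁻¹ ≡ 4 (mod 13), so λ ≡ 6.
  x = λ² - 1 - 11 = 36 - 12 ≡ 11; y = λ·(1 - 11) - 9 ≡ 9. → (11, 9)
5Q: (11, 9) + (11, 4): same x and y₁ ≡ -y₂, so the sum is O.
6Q: O + (11, 4) = (11, 4) (identity).
7Q: tangent at (11, 4): λ = (3·11² + 10)/(2·4) ≡ 9/8. 8⁻¹ ≡ 5 (mod 13), so λ ≡ 9·5 ≡ 6.
  x = λ² - 11 - 11 = 36 - 22 ≡ 1; y = λ·(11 - 1) - 4 ≡ 4. → (1, 4)
8Q: (1, 4) + (11, 4). λ = (4 - 4)/(11 - 1) ≡ 0/10 mod 13. 10⁻¹ ≡ 4 (mod 13), so λ ≡ 0.
  x = λ² - 1 - 11 = 0 - 12 ≡ 1; y = λ·(1 - 1) - 4 ≡ 9. → (1, 9)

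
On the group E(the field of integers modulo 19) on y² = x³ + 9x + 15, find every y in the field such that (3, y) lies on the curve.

none

x³ + 9x + 15 = 69 ≡ 12 (mod 19).
12 is a non-residue mod 19; no y exists.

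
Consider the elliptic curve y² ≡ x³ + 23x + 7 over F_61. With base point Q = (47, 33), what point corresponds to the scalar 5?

(5, 53)

Double-and-add on 5 = (101)₂. Start with Q = (47, 33) for the leading 1-bit.
double: tangent at (47, 33): λ = (3·47² + 23)/(2·33) ≡ 1/5. 5⁻¹ ≡ 49 (mod 61), so λ ≡ 1·49 ≡ 49.
  x = λ² - 47 - 47 = 2401 - 94 ≡ 50; y = λ·(47 - 50) - 33 ≡ 3. → (50, 3)
double: tangent at (50, 3): λ = (3·50² + 23)/(2·3) ≡ 20/6. 6⁻¹ ≡ 51 (mod 61) since 6·51 = 306 ≡ 1, so λ ≡ 20·51 ≡ 44.
  x = λ² - 50 - 50 = 1936 - 100 ≡ 6; y = λ·(50 - 6) - 3 ≡ 42. → (6, 42)
add Q: (6, 42) + (47, 33). λ = (33 - 42)/(47 - 6) ≡ 52/41 mod 61. 41⁻¹ ≡ 3 (mod 61) since 41·3 = 123 ≡ 1, so λ ≡ 34.
  x = λ² - 6 - 47 = 1156 - 53 ≡ 5; y = λ·(6 - 5) - 42 ≡ 53. → (5, 53)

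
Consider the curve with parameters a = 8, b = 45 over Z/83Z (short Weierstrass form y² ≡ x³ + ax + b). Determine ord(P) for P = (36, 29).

2P: tangent at (36, 29): λ = (3·36² + 8)/(2·29) ≡ 78/58. 58⁻¹ ≡ 73 (mod 83), so λ ≡ 78·73 ≡ 50.
  x = λ² - 36 - 36 = 2500 - 72 ≡ 21; y = λ·(36 - 21) - 29 ≡ 57. → (21, 57)
3P: (21, 57) + (36, 29). λ = (29 - 57)/(36 - 21) ≡ 55/15 mod 83. 15⁻¹ ≡ 72 (mod 83) since 15·72 = 1080 ≡ 1, so λ ≡ 59.
  x = λ² - 21 - 36 = 3481 - 57 ≡ 21; y = λ·(21 - 21) - 57 ≡ 26. → (21, 26)
4P: (21, 26) + (36, 29). λ = (29 - 26)/(36 - 21) ≡ 3/15 mod 83. 15⁻¹ ≡ 72 (mod 83), so λ ≡ 50.
  x = λ² - 21 - 36 = 2500 - 57 ≡ 36; y = λ·(21 - 36) - 26 ≡ 54. → (36, 54)
5P: (36, 54) + (36, 29): same x and y₁ ≡ -y₂, so the sum is O.
5P = O, so the order is 5.

5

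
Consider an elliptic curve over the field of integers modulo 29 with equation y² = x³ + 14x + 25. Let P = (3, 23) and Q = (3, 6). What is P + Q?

O

The two points share x = 3 and their y-coordinates satisfy 23 + 6 ≡ 0 (mod 29), so they are inverses. Their sum is O.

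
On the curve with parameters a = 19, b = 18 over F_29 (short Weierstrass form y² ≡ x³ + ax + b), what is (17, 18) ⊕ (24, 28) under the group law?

(17, 18) + (24, 28). λ = (28 - 18)/(24 - 17) ≡ 10/7 mod 29. 7⁻¹ ≡ 25 (mod 29), so λ ≡ 18.
  x = λ² - 17 - 24 = 324 - 41 ≡ 22; y = λ·(17 - 22) - 18 ≡ 8. → (22, 8)

(22, 8)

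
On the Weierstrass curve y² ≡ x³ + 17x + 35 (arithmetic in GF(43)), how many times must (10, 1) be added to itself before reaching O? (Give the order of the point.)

2P: tangent at (10, 1): λ = (3·10² + 17)/(2·1) ≡ 16/2. 2⁻¹ ≡ 22 (mod 43), so λ ≡ 16·22 ≡ 8.
  x = λ² - 10 - 10 = 64 - 20 ≡ 1; y = λ·(10 - 1) - 1 ≡ 28. → (1, 28)
3P: (1, 28) + (10, 1). λ = (1 - 28)/(10 - 1) ≡ 16/9 mod 43. 9⁻¹ ≡ 24 (mod 43), so λ ≡ 40.
  x = λ² - 1 - 10 = 1600 - 11 ≡ 41; y = λ·(1 - 41) - 28 ≡ 6. → (41, 6)
4P: (41, 6) + (10, 1). λ = (1 - 6)/(10 - 41) ≡ 38/12 mod 43. 12⁻¹ ≡ 18 (mod 43) since 12·18 = 216 ≡ 1, so λ ≡ 39.
  x = λ² - 41 - 10 = 1521 - 51 ≡ 8; y = λ·(41 - 8) - 6 ≡ 34. → (8, 34)
5P: (8, 34) + (10, 1). λ = (1 - 34)/(10 - 8) ≡ 10/2 mod 43. 2⁻¹ ≡ 22 (mod 43), so λ ≡ 5.
  x = λ² - 8 - 10 = 25 - 18 ≡ 7; y = λ·(8 - 7) - 34 ≡ 14. → (7, 14)
6P: (7, 14) + (10, 1). λ = (1 - 14)/(10 - 7) ≡ 30/3 mod 43. 3⁻¹ ≡ 29 (mod 43) since 3·29 = 87 ≡ 1, so λ ≡ 10.
  x = λ² - 7 - 10 = 100 - 17 ≡ 40; y = λ·(7 - 40) - 14 ≡ 0. → (40, 0)
7P: (40, 0) + (10, 1). λ = (1 - 0)/(10 - 40) ≡ 1/13 mod 43. 13⁻¹ ≡ 10 (mod 43) since 13·10 = 130 ≡ 1, so λ ≡ 10.
  x = λ² - 40 - 10 = 100 - 50 ≡ 7; y = λ·(40 - 7) - 0 ≡ 29. → (7, 29)
8P: (7, 29) + (10, 1). λ = (1 - 29)/(10 - 7) ≡ 15/3 mod 43. 3⁻¹ ≡ 29 (mod 43), so λ ≡ 5.
  x = λ² - 7 - 10 = 25 - 17 ≡ 8; y = λ·(7 - 8) - 29 ≡ 9. → (8, 9)
9P: (8, 9) + (10, 1). λ = (1 - 9)/(10 - 8) ≡ 35/2 mod 43. 2⁻¹ ≡ 22 (mod 43), so λ ≡ 39.
  x = λ² - 8 - 10 = 1521 - 18 ≡ 41; y = λ·(8 - 41) - 9 ≡ 37. → (41, 37)
10P: (41, 37) + (10, 1). λ = (1 - 37)/(10 - 41) ≡ 7/12 mod 43. 12⁻¹ ≡ 18 (mod 43) since 12·18 = 216 ≡ 1, so λ ≡ 40.
  x = λ² - 41 - 10 = 1600 - 51 ≡ 1; y = λ·(41 - 1) - 37 ≡ 15. → (1, 15)
11P: (1, 15) + (10, 1). λ = (1 - 15)/(10 - 1) ≡ 29/9 mod 43. 9⁻¹ ≡ 24 (mod 43), so λ ≡ 8.
  x = λ² - 1 - 10 = 64 - 11 ≡ 10; y = λ·(1 - 10) - 15 ≡ 42. → (10, 42)
12P: (10, 42) + (10, 1): same x and y₁ ≡ -y₂, so the sum is O.
12P = O, so the order is 12.

12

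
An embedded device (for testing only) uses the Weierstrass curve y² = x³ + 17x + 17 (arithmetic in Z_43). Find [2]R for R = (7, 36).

tangent at (7, 36): λ = (3·7² + 17)/(2·36) ≡ 35/29. 29⁻¹ ≡ 3 (mod 43), so λ ≡ 35·3 ≡ 19.
  x = λ² - 7 - 7 = 361 - 14 ≡ 3; y = λ·(7 - 3) - 36 ≡ 40. → (3, 40)

(3, 40)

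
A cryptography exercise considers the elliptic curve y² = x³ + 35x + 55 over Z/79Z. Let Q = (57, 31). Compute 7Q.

Double-and-add on 7 = (111)₂. Start with Q = (57, 31) for the leading 1-bit.
double: tangent at (57, 31): λ = (3·57² + 35)/(2·31) ≡ 65/62. 62⁻¹ ≡ 65 (mod 79) since 62·65 = 4030 ≡ 1, so λ ≡ 65·65 ≡ 38.
  x = λ² - 57 - 57 = 1444 - 114 ≡ 66; y = λ·(57 - 66) - 31 ≡ 22. → (66, 22)
add Q: (66, 22) + (57, 31). λ = (31 - 22)/(57 - 66) ≡ 9/70 mod 79. 70⁻¹ ≡ 35 (mod 79), so λ ≡ 78.
  x = λ² - 66 - 57 = 6084 - 123 ≡ 36; y = λ·(66 - 36) - 22 ≡ 27. → (36, 27)
double: tangent at (36, 27): λ = (3·36² + 35)/(2·27) ≡ 52/54. 54⁻¹ ≡ 60 (mod 79), so λ ≡ 52·60 ≡ 39.
  x = λ² - 36 - 36 = 1521 - 72 ≡ 27; y = λ·(36 - 27) - 27 ≡ 8. → (27, 8)
add Q: (27, 8) + (57, 31). λ = (31 - 8)/(57 - 27) ≡ 23/30 mod 79. 30⁻¹ ≡ 29 (mod 79) since 30·29 = 870 ≡ 1, so λ ≡ 35.
  x = λ² - 27 - 57 = 1225 - 84 ≡ 35; y = λ·(27 - 35) - 8 ≡ 28. → (35, 28)

(35, 28)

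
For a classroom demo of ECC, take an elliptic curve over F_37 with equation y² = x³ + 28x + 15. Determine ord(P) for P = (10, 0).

2P: (10, 0) + (10, 0): same x and y₁ ≡ -y₂, so the sum is O.
2P = O, so the order is 2.

2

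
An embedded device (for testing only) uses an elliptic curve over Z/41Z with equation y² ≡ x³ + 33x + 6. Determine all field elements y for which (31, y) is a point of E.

x³ + 33x + 6 = 30820 ≡ 29 (mod 41).
29 is a non-residue mod 41; no y exists.

none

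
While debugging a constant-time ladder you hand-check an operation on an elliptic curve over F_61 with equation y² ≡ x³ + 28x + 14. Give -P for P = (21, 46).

(21, 15)

-(21, 46) = (21, -46 mod 61) = (21, 15).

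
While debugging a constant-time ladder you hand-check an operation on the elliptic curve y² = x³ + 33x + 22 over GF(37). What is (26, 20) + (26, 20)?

tangent at (26, 20): λ = (3·26² + 33)/(2·20) ≡ 26/3. 3⁻¹ ≡ 25 (mod 37) since 3·25 = 75 ≡ 1, so λ ≡ 26·25 ≡ 21.
  x = λ² - 26 - 26 = 441 - 52 ≡ 19; y = λ·(26 - 19) - 20 ≡ 16. → (19, 16)

(19, 16)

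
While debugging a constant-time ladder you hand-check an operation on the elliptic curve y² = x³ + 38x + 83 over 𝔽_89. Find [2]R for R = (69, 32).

tangent at (69, 32): λ = (3·69² + 38)/(2·32) ≡ 81/64. 64⁻¹ ≡ 32 (mod 89), so λ ≡ 81·32 ≡ 11.
  x = λ² - 69 - 69 = 121 - 138 ≡ 72; y = λ·(69 - 72) - 32 ≡ 24. → (72, 24)

(72, 24)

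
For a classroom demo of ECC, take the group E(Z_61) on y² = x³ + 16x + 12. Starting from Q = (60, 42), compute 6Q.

(0, 16)

Repeated addition: build up to 6Q.
2Q: tangent at (60, 42): λ = (3·60² + 16)/(2·42) ≡ 19/23. 23⁻¹ ≡ 8 (mod 61) since 23·8 = 184 ≡ 1, so λ ≡ 19·8 ≡ 30.
  x = λ² - 60 - 60 = 900 - 120 ≡ 48; y = λ·(60 - 48) - 42 ≡ 13. → (48, 13)
3Q: (48, 13) + (60, 42). λ = (42 - 13)/(60 - 48) ≡ 29/12 mod 61. 12⁻¹ ≡ 56 (mod 61) since 12·56 = 672 ≡ 1, so λ ≡ 38.
  x = λ² - 48 - 60 = 1444 - 108 ≡ 55; y = λ·(48 - 55) - 13 ≡ 26. → (55, 26)
4Q: (55, 26) + (60, 42). λ = (42 - 26)/(60 - 55) ≡ 16/5 mod 61. 5⁻¹ ≡ 49 (mod 61), so λ ≡ 52.
  x = λ² - 55 - 60 = 2704 - 115 ≡ 27; y = λ·(55 - 27) - 26 ≡ 27. → (27, 27)
5Q: (27, 27) + (60, 42). λ = (42 - 27)/(60 - 27) ≡ 15/33 mod 61. 33⁻¹ ≡ 37 (mod 61), so λ ≡ 6.
  x = λ² - 27 - 60 = 36 - 87 ≡ 10; y = λ·(27 - 10) - 27 ≡ 14. → (10, 14)
6Q: (10, 14) + (60, 42). λ = (42 - 14)/(60 - 10) ≡ 28/50 mod 61. 50⁻¹ ≡ 11 (mod 61), so λ ≡ 3.
  x = λ² - 10 - 60 = 9 - 70 ≡ 0; y = λ·(10 - 0) - 14 ≡ 16. → (0, 16)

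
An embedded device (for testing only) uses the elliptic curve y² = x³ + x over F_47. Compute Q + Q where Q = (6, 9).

tangent at (6, 9): λ = (3·6² + 1)/(2·9) ≡ 15/18. 18⁻¹ ≡ 34 (mod 47), so λ ≡ 15·34 ≡ 40.
  x = λ² - 6 - 6 = 1600 - 12 ≡ 37; y = λ·(6 - 37) - 9 ≡ 20. → (37, 20)

(37, 20)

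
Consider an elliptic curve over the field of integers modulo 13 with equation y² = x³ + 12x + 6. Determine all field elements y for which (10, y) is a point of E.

x³ + 12x + 6 = 1126 ≡ 8 (mod 13).
8 is a non-residue mod 13; no y exists.

none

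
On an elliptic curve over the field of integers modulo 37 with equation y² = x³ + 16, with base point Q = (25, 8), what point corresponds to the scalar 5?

(8, 26)

Double-and-add on 5 = (101)₂. Start with Q = (25, 8) for the leading 1-bit.
double: tangent at (25, 8): λ = (3·25² + 0)/(2·8) ≡ 25/16. 16⁻¹ ≡ 7 (mod 37) since 16·7 = 112 ≡ 1, so λ ≡ 25·7 ≡ 27.
  x = λ² - 25 - 25 = 729 - 50 ≡ 13; y = λ·(25 - 13) - 8 ≡ 20. → (13, 20)
double: tangent at (13, 20): λ = (3·13² + 0)/(2·20) ≡ 26/3. 3⁻¹ ≡ 25 (mod 37), so λ ≡ 26·25 ≡ 21.
  x = λ² - 13 - 13 = 441 - 26 ≡ 8; y = λ·(13 - 8) - 20 ≡ 11. → (8, 11)
add Q: (8, 11) + (25, 8). λ = (8 - 11)/(25 - 8) ≡ 34/17 mod 37. 17⁻¹ ≡ 24 (mod 37), so λ ≡ 2.
  x = λ² - 8 - 25 = 4 - 33 ≡ 8; y = λ·(8 - 8) - 11 ≡ 26. → (8, 26)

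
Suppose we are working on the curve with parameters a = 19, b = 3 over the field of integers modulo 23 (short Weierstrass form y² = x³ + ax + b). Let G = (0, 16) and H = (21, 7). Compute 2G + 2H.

First 2G:
Repeated addition: build up to 2G.
2G: tangent at (0, 16): λ = (3·0² + 19)/(2·16) ≡ 19/9. 9⁻¹ ≡ 18 (mod 23), so λ ≡ 19·18 ≡ 20.
  x = λ² - 0 - 0 = 400 - 0 ≡ 9; y = λ·(0 - 9) - 16 ≡ 11. → (9, 11)
2G = (9, 11).
Next 2H:
Repeated addition: build up to 2H.
2H: tangent at (21, 7): λ = (3·21² + 19)/(2·7) ≡ 8/14. 14⁻¹ ≡ 5 (mod 23), so λ ≡ 8·5 ≡ 17.
  x = λ² - 21 - 21 = 289 - 42 ≡ 17; y = λ·(21 - 17) - 7 ≡ 15. → (17, 15)
2H = (17, 15).
Finally 2G + 2H:
(9, 11) + (17, 15). λ = (15 - 11)/(17 - 9) ≡ 4/8 mod 23. 8⁻¹ ≡ 3 (mod 23) since 8·3 = 24 ≡ 1, so λ ≡ 12.
  x = λ² - 9 - 17 = 144 - 26 ≡ 3; y = λ·(9 - 3) - 11 ≡ 15. → (3, 15)

(3, 15)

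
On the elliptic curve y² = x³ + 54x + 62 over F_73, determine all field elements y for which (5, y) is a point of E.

26, 47

x³ + 54x + 62 = 457 ≡ 19 (mod 73).
Square roots of 19 mod 73: 26 and 47 (since 26² = 676 ≡ 19).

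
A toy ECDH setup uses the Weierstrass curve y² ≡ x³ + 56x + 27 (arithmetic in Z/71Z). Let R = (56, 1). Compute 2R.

tangent at (56, 1): λ = (3·56² + 56)/(2·1) ≡ 21/2. 2⁻¹ ≡ 36 (mod 71) since 2·36 = 72 ≡ 1, so λ ≡ 21·36 ≡ 46.
  x = λ² - 56 - 56 = 2116 - 112 ≡ 16; y = λ·(56 - 16) - 1 ≡ 64. → (16, 64)

(16, 64)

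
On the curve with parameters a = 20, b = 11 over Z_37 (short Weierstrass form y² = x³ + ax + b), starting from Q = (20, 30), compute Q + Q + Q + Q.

Repeated addition: build up to 4Q.
2Q: tangent at (20, 30): λ = (3·20² + 20)/(2·30) ≡ 36/23. 23⁻¹ ≡ 29 (mod 37), so λ ≡ 36·29 ≡ 8.
  x = λ² - 20 - 20 = 64 - 40 ≡ 24; y = λ·(20 - 24) - 30 ≡ 12. → (24, 12)
3Q: (24, 12) + (20, 30). λ = (30 - 12)/(20 - 24) ≡ 18/33 mod 37. 33⁻¹ ≡ 9 (mod 37), so λ ≡ 14.
  x = λ² - 24 - 20 = 196 - 44 ≡ 4; y = λ·(24 - 4) - 12 ≡ 9. → (4, 9)
4Q: (4, 9) + (20, 30). λ = (30 - 9)/(20 - 4) ≡ 21/16 mod 37. 16⁻¹ ≡ 7 (mod 37) since 16·7 = 112 ≡ 1, so λ ≡ 36.
  x = λ² - 4 - 20 = 1296 - 24 ≡ 14; y = λ·(4 - 14) - 9 ≡ 1. → (14, 1)

(14, 1)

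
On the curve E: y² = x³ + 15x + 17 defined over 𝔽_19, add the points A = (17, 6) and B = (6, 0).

(17, 6) + (6, 0). λ = (0 - 6)/(6 - 17) ≡ 13/8 mod 19. 8⁻¹ ≡ 12 (mod 19) since 8·12 = 96 ≡ 1, so λ ≡ 4.
  x = λ² - 17 - 6 = 16 - 23 ≡ 12; y = λ·(17 - 12) - 6 ≡ 14. → (12, 14)

(12, 14)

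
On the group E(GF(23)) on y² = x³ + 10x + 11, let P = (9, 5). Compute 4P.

(22, 0)

Double-and-add on 4 = (100)₂. Start with P = (9, 5) for the leading 1-bit.
double: tangent at (9, 5): λ = (3·9² + 10)/(2·5) ≡ 0/10. 10⁻¹ ≡ 7 (mod 23) since 10·7 = 70 ≡ 1, so λ ≡ 0·7 ≡ 0.
  x = λ² - 9 - 9 = 0 - 18 ≡ 5; y = λ·(9 - 5) - 5 ≡ 18. → (5, 18)
double: tangent at (5, 18): λ = (3·5² + 10)/(2·18) ≡ 16/13. 13⁻¹ ≡ 16 (mod 23), so λ ≡ 16·16 ≡ 3.
  x = λ² - 5 - 5 = 9 - 10 ≡ 22; y = λ·(5 - 22) - 18 ≡ 0. → (22, 0)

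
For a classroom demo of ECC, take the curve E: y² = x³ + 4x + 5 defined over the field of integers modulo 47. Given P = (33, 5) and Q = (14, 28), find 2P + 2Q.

(15, 44)

First 2P:
Repeated addition: build up to 2P.
2P: tangent at (33, 5): λ = (3·33² + 4)/(2·5) ≡ 28/10. 10⁻¹ ≡ 33 (mod 47), so λ ≡ 28·33 ≡ 31.
  x = λ² - 33 - 33 = 961 - 66 ≡ 2; y = λ·(33 - 2) - 5 ≡ 16. → (2, 16)
2P = (2, 16).
Next 2Q:
Repeated addition: build up to 2Q.
2Q: tangent at (14, 28): λ = (3·14² + 4)/(2·28) ≡ 28/9. 9⁻¹ ≡ 21 (mod 47), so λ ≡ 28·21 ≡ 24.
  x = λ² - 14 - 14 = 576 - 28 ≡ 31; y = λ·(14 - 31) - 28 ≡ 34. → (31, 34)
2Q = (31, 34).
Finally 2P + 2Q:
(2, 16) + (31, 34). λ = (34 - 16)/(31 - 2) ≡ 18/29 mod 47. 29⁻¹ ≡ 13 (mod 47), so λ ≡ 46.
  x = λ² - 2 - 31 = 2116 - 33 ≡ 15; y = λ·(2 - 15) - 16 ≡ 44. → (15, 44)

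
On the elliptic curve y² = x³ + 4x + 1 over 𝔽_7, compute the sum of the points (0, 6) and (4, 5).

(0, 6) + (4, 5). λ = (5 - 6)/(4 - 0) ≡ 6/4 mod 7. 4⁻¹ ≡ 2 (mod 7), so λ ≡ 5.
  x = λ² - 0 - 4 = 25 - 4 ≡ 0; y = λ·(0 - 0) - 6 ≡ 1. → (0, 1)

(0, 1)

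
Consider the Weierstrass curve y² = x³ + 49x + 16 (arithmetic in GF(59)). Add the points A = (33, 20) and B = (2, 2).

(33, 20) + (2, 2). λ = (2 - 20)/(2 - 33) ≡ 41/28 mod 59. 28⁻¹ ≡ 19 (mod 59) since 28·19 = 532 ≡ 1, so λ ≡ 12.
  x = λ² - 33 - 2 = 144 - 35 ≡ 50; y = λ·(33 - 50) - 20 ≡ 12. → (50, 12)

(50, 12)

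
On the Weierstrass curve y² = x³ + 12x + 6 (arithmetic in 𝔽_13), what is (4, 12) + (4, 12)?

tangent at (4, 12): λ = (3·4² + 12)/(2·12) ≡ 8/11. 11⁻¹ ≡ 6 (mod 13), so λ ≡ 8·6 ≡ 9.
  x = λ² - 4 - 4 = 81 - 8 ≡ 8; y = λ·(4 - 8) - 12 ≡ 4. → (8, 4)

(8, 4)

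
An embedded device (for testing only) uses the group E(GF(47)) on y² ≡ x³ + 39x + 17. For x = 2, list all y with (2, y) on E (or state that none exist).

x³ + 39x + 17 = 103 ≡ 9 (mod 47).
Square roots of 9 mod 47: 3 and 44 (since 3² = 9 ≡ 9).

3, 44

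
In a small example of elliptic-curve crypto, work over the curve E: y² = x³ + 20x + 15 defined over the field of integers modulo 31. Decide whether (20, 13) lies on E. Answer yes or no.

y² = 13² ≡ 14; x³ + 20x + 15 = 8415 ≡ 14 (mod 31). 14 = 14.

yes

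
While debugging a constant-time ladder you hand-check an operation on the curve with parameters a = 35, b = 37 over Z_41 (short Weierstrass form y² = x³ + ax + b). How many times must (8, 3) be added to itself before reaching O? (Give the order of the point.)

9

2P: tangent at (8, 3): λ = (3·8² + 35)/(2·3) ≡ 22/6. 6⁻¹ ≡ 7 (mod 41) since 6·7 = 42 ≡ 1, so λ ≡ 22·7 ≡ 31.
  x = λ² - 8 - 8 = 961 - 16 ≡ 2; y = λ·(8 - 2) - 3 ≡ 19. → (2, 19)
3P: (2, 19) + (8, 3). λ = (3 - 19)/(8 - 2) ≡ 25/6 mod 41. 6⁻¹ ≡ 7 (mod 41), so λ ≡ 11.
  x = λ² - 2 - 8 = 121 - 10 ≡ 29; y = λ·(2 - 29) - 19 ≡ 12. → (29, 12)
4P: (29, 12) + (8, 3). λ = (3 - 12)/(8 - 29) ≡ 32/20 mod 41. 20⁻¹ ≡ 39 (mod 41), so λ ≡ 18.
  x = λ² - 29 - 8 = 324 - 37 ≡ 0; y = λ·(29 - 0) - 12 ≡ 18. → (0, 18)
5P: (0, 18) + (8, 3). λ = (3 - 18)/(8 - 0) ≡ 26/8 mod 41. 8⁻¹ ≡ 36 (mod 41) since 8·36 = 288 ≡ 1, so λ ≡ 34.
  x = λ² - 0 - 8 = 1156 - 8 ≡ 0; y = λ·(0 - 0) - 18 ≡ 23. → (0, 23)
6P: (0, 23) + (8, 3). λ = (3 - 23)/(8 - 0) ≡ 21/8 mod 41. 8⁻¹ ≡ 36 (mod 41) since 8·36 = 288 ≡ 1, so λ ≡ 18.
  x = λ² - 0 - 8 = 324 - 8 ≡ 29; y = λ·(0 - 29) - 23 ≡ 29. → (29, 29)
7P: (29, 29) + (8, 3). λ = (3 - 29)/(8 - 29) ≡ 15/20 mod 41. 20⁻¹ ≡ 39 (mod 41), so λ ≡ 11.
  x = λ² - 29 - 8 = 121 - 37 ≡ 2; y = λ·(29 - 2) - 29 ≡ 22. → (2, 22)
8P: (2, 22) + (8, 3). λ = (3 - 22)/(8 - 2) ≡ 22/6 mod 41. 6⁻¹ ≡ 7 (mod 41), so λ ≡ 31.
  x = λ² - 2 - 8 = 961 - 10 ≡ 8; y = λ·(2 - 8) - 22 ≡ 38. → (8, 38)
9P: (8, 38) + (8, 3): same x and y₁ ≡ -y₂, so the sum is O.
9P = O, so the order is 9.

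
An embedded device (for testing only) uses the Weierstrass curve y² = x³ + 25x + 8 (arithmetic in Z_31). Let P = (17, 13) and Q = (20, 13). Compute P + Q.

(25, 18)

(17, 13) + (20, 13). λ = (13 - 13)/(20 - 17) ≡ 0/3 mod 31. 3⁻¹ ≡ 21 (mod 31), so λ ≡ 0.
  x = λ² - 17 - 20 = 0 - 37 ≡ 25; y = λ·(17 - 25) - 13 ≡ 18. → (25, 18)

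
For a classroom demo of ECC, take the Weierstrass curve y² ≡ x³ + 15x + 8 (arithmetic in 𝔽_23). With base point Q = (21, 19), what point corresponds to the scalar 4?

(11, 3)

Double-and-add on 4 = (100)₂. Start with Q = (21, 19) for the leading 1-bit.
double: tangent at (21, 19): λ = (3·21² + 15)/(2·19) ≡ 4/15. 15⁻¹ ≡ 20 (mod 23), so λ ≡ 4·20 ≡ 11.
  x = λ² - 21 - 21 = 121 - 42 ≡ 10; y = λ·(21 - 10) - 19 ≡ 10. → (10, 10)
double: tangent at (10, 10): λ = (3·10² + 15)/(2·10) ≡ 16/20. 20⁻¹ ≡ 15 (mod 23), so λ ≡ 16·15 ≡ 10.
  x = λ² - 10 - 10 = 100 - 20 ≡ 11; y = λ·(10 - 11) - 10 ≡ 3. → (11, 3)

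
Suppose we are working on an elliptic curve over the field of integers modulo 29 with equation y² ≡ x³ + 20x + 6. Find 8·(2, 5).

Write P = (2, 5).
Repeated addition: build up to 8P.
2P: tangent at (2, 5): λ = (3·2² + 20)/(2·5) ≡ 3/10. 10⁻¹ ≡ 3 (mod 29), so λ ≡ 3·3 ≡ 9.
  x = λ² - 2 - 2 = 81 - 4 ≡ 19; y = λ·(2 - 19) - 5 ≡ 16. → (19, 16)
3P: (19, 16) + (2, 5). λ = (5 - 16)/(2 - 19) ≡ 18/12 mod 29. 12⁻¹ ≡ 17 (mod 29) since 12·17 = 204 ≡ 1, so λ ≡ 16.
  x = λ² - 19 - 2 = 256 - 21 ≡ 3; y = λ·(19 - 3) - 16 ≡ 8. → (3, 8)
4P: (3, 8) + (2, 5). λ = (5 - 8)/(2 - 3) ≡ 26/28 mod 29. 28⁻¹ ≡ 28 (mod 29), so λ ≡ 3.
  x = λ² - 3 - 2 = 9 - 5 ≡ 4; y = λ·(3 - 4) - 8 ≡ 18. → (4, 18)
5P: (4, 18) + (2, 5). λ = (5 - 18)/(2 - 4) ≡ 16/27 mod 29. 27⁻¹ ≡ 14 (mod 29), so λ ≡ 21.
  x = λ² - 4 - 2 = 441 - 6 ≡ 0; y = λ·(4 - 0) - 18 ≡ 8. → (0, 8)
6P: (0, 8) + (2, 5). λ = (5 - 8)/(2 - 0) ≡ 26/2 mod 29. 2⁻¹ ≡ 15 (mod 29), so λ ≡ 13.
  x = λ² - 0 - 2 = 169 - 2 ≡ 22; y = λ·(0 - 22) - 8 ≡ 25. → (22, 25)
7P: (22, 25) + (2, 5). λ = (5 - 25)/(2 - 22) ≡ 9/9 mod 29. 9⁻¹ ≡ 13 (mod 29), so λ ≡ 1.
  x = λ² - 22 - 2 = 1 - 24 ≡ 6; y = λ·(22 - 6) - 25 ≡ 20. → (6, 20)
8P: (6, 20) + (2, 5). λ = (5 - 20)/(2 - 6) ≡ 14/25 mod 29. 25⁻¹ ≡ 7 (mod 29), so λ ≡ 11.
  x = λ² - 6 - 2 = 121 - 8 ≡ 26; y = λ·(6 - 26) - 20 ≡ 21. → (26, 21)

(26, 21)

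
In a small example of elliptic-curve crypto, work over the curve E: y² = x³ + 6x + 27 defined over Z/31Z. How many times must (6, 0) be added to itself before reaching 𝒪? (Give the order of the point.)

2

2P: (6, 0) + (6, 0): same x and y₁ ≡ -y₂, so the sum is 𝒪.
2P = 𝒪, so the order is 2.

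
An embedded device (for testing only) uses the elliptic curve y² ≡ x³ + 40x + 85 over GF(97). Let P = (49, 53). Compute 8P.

Double-and-add on 8 = (1000)₂. Start with P = (49, 53) for the leading 1-bit.
double: tangent at (49, 53): λ = (3·49² + 40)/(2·53) ≡ 65/9. 9⁻¹ ≡ 54 (mod 97), so λ ≡ 65·54 ≡ 18.
  x = λ² - 49 - 49 = 324 - 98 ≡ 32; y = λ·(49 - 32) - 53 ≡ 59. → (32, 59)
double: tangent at (32, 59): λ = (3·32² + 40)/(2·59) ≡ 8/21. 21⁻¹ ≡ 37 (mod 97), so λ ≡ 8·37 ≡ 5.
  x = λ² - 32 - 32 = 25 - 64 ≡ 58; y = λ·(32 - 58) - 59 ≡ 5. → (58, 5)
double: tangent at (58, 5): λ = (3·58² + 40)/(2·5) ≡ 44/10. 10⁻¹ ≡ 68 (mod 97) since 10·68 = 680 ≡ 1, so λ ≡ 44·68 ≡ 82.
  x = λ² - 58 - 58 = 6724 - 116 ≡ 12; y = λ·(58 - 12) - 5 ≡ 81. → (12, 81)

(12, 81)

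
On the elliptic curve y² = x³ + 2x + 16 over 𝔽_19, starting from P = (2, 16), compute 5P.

O

Double-and-add on 5 = (101)₂. Start with P = (2, 16) for the leading 1-bit.
double: tangent at (2, 16): λ = (3·2² + 2)/(2·16) ≡ 14/13. 13⁻¹ ≡ 3 (mod 19), so λ ≡ 14·3 ≡ 4.
  x = λ² - 2 - 2 = 16 - 4 ≡ 12; y = λ·(2 - 12) - 16 ≡ 1. → (12, 1)
double: tangent at (12, 1): λ = (3·12² + 2)/(2·1) ≡ 16/2. 2⁻¹ ≡ 10 (mod 19), so λ ≡ 16·10 ≡ 8.
  x = λ² - 12 - 12 = 64 - 24 ≡ 2; y = λ·(12 - 2) - 1 ≡ 3. → (2, 3)
add P: (2, 3) + (2, 16): same x and y₁ ≡ -y₂, so the sum is O.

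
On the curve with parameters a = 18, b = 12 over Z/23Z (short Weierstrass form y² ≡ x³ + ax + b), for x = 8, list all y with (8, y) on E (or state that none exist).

x³ + 18x + 12 = 668 ≡ 1 (mod 23).
Square roots of 1 mod 23: 1 and 22 (since 1² = 1 ≡ 1).

1, 22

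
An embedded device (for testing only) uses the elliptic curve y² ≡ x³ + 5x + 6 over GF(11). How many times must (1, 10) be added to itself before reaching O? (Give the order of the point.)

2P: tangent at (1, 10): λ = (3·1² + 5)/(2·10) ≡ 8/9. 9⁻¹ ≡ 5 (mod 11) since 9·5 = 45 ≡ 1, so λ ≡ 8·5 ≡ 7.
  x = λ² - 1 - 1 = 49 - 2 ≡ 3; y = λ·(1 - 3) - 10 ≡ 9. → (3, 9)
3P: (3, 9) + (1, 10). λ = (10 - 9)/(1 - 3) ≡ 1/9 mod 11. 9⁻¹ ≡ 5 (mod 11) since 9·5 = 45 ≡ 1, so λ ≡ 5.
  x = λ² - 3 - 1 = 25 - 4 ≡ 10; y = λ·(3 - 10) - 9 ≡ 0. → (10, 0)
4P: (10, 0) + (1, 10). λ = (10 - 0)/(1 - 10) ≡ 10/2 mod 11. 2⁻¹ ≡ 6 (mod 11), so λ ≡ 5.
  x = λ² - 10 - 1 = 25 - 11 ≡ 3; y = λ·(10 - 3) - 0 ≡ 2. → (3, 2)
5P: (3, 2) + (1, 10). λ = (10 - 2)/(1 - 3) ≡ 8/9 mod 11. 9⁻¹ ≡ 5 (mod 11) since 9·5 = 45 ≡ 1, so λ ≡ 7.
  x = λ² - 3 - 1 = 49 - 4 ≡ 1; y = λ·(3 - 1) - 2 ≡ 1. → (1, 1)
6P: (1, 1) + (1, 10): same x and y₁ ≡ -y₂, so the sum is O.
6P = O, so the order is 6.

6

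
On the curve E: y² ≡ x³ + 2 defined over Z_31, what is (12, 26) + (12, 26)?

(12, 5)

tangent at (12, 26): λ = (3·12² + 0)/(2·26) ≡ 29/21. 21⁻¹ ≡ 3 (mod 31) since 21·3 = 63 ≡ 1, so λ ≡ 29·3 ≡ 25.
  x = λ² - 12 - 12 = 625 - 24 ≡ 12; y = λ·(12 - 12) - 26 ≡ 5. → (12, 5)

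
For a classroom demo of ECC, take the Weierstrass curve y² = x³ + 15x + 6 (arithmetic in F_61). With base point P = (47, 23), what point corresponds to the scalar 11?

Double-and-add on 11 = (1011)₂. Start with P = (47, 23) for the leading 1-bit.
double: tangent at (47, 23): λ = (3·47² + 15)/(2·23) ≡ 54/46. 46⁻¹ ≡ 4 (mod 61) since 46·4 = 184 ≡ 1, so λ ≡ 54·4 ≡ 33.
  x = λ² - 47 - 47 = 1089 - 94 ≡ 19; y = λ·(47 - 19) - 23 ≡ 47. → (19, 47)
double: tangent at (19, 47): λ = (3·19² + 15)/(2·47) ≡ 0/33. 33⁻¹ ≡ 37 (mod 61), so λ ≡ 0·37 ≡ 0.
  x = λ² - 19 - 19 = 0 - 38 ≡ 23; y = λ·(19 - 23) - 47 ≡ 14. → (23, 14)
add P: (23, 14) + (47, 23). λ = (23 - 14)/(47 - 23) ≡ 9/24 mod 61. 24⁻¹ ≡ 28 (mod 61), so λ ≡ 8.
  x = λ² - 23 - 47 = 64 - 70 ≡ 55; y = λ·(23 - 55) - 14 ≡ 35. → (55, 35)
double: tangent at (55, 35): λ = (3·55² + 15)/(2·35) ≡ 1/9. 9⁻¹ ≡ 34 (mod 61) since 9·34 = 306 ≡ 1, so λ ≡ 1·34 ≡ 34.
  x = λ² - 55 - 55 = 1156 - 110 ≡ 9; y = λ·(55 - 9) - 35 ≡ 4. → (9, 4)
add P: (9, 4) + (47, 23). λ = (23 - 4)/(47 - 9) ≡ 19/38 mod 61. 38⁻¹ ≡ 53 (mod 61), so λ ≡ 31.
  x = λ² - 9 - 47 = 961 - 56 ≡ 51; y = λ·(9 - 51) - 4 ≡ 36. → (51, 36)

(51, 36)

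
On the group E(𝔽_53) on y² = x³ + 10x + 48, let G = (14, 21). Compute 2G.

tangent at (14, 21): λ = (3·14² + 10)/(2·21) ≡ 15/42. 42⁻¹ ≡ 24 (mod 53), so λ ≡ 15·24 ≡ 42.
  x = λ² - 14 - 14 = 1764 - 28 ≡ 40; y = λ·(14 - 40) - 21 ≡ 0. → (40, 0)

(40, 0)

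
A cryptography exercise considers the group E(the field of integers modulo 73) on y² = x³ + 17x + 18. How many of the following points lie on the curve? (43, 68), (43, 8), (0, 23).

1

(43, 68): 68² ≡ 25, rhs ≡ 29 → off.
(43, 8): 8² ≡ 64, rhs ≡ 29 → off.
(0, 23): 23² ≡ 18, rhs ≡ 18 → on.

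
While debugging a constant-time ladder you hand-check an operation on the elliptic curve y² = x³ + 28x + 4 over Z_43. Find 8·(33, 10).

Write Q = (33, 10).
Repeated addition: build up to 8Q.
2Q: tangent at (33, 10): λ = (3·33² + 28)/(2·10) ≡ 27/20. 20⁻¹ ≡ 28 (mod 43), so λ ≡ 27·28 ≡ 25.
  x = λ² - 33 - 33 = 625 - 66 ≡ 0; y = λ·(33 - 0) - 10 ≡ 41. → (0, 41)
3Q: (0, 41) + (33, 10). λ = (10 - 41)/(33 - 0) ≡ 12/33 mod 43. 33⁻¹ ≡ 30 (mod 43) since 33·30 = 990 ≡ 1, so λ ≡ 16.
  x = λ² - 0 - 33 = 256 - 33 ≡ 8; y = λ·(0 - 8) - 41 ≡ 3. → (8, 3)
4Q: (8, 3) + (33, 10). λ = (10 - 3)/(33 - 8) ≡ 7/25 mod 43. 25⁻¹ ≡ 31 (mod 43), so λ ≡ 2.
  x = λ² - 8 - 33 = 4 - 41 ≡ 6; y = λ·(8 - 6) - 3 ≡ 1. → (6, 1)
5Q: (6, 1) + (33, 10). λ = (10 - 1)/(33 - 6) ≡ 9/27 mod 43. 27⁻¹ ≡ 8 (mod 43) since 27·8 = 216 ≡ 1, so λ ≡ 29.
  x = λ² - 6 - 33 = 841 - 39 ≡ 28; y = λ·(6 - 28) - 1 ≡ 6. → (28, 6)
6Q: (28, 6) + (33, 10). λ = (10 - 6)/(33 - 28) ≡ 4/5 mod 43. 5⁻¹ ≡ 26 (mod 43), so λ ≡ 18.
  x = λ² - 28 - 33 = 324 - 61 ≡ 5; y = λ·(28 - 5) - 6 ≡ 21. → (5, 21)
7Q: (5, 21) + (33, 10). λ = (10 - 21)/(33 - 5) ≡ 32/28 mod 43. 28⁻¹ ≡ 20 (mod 43) since 28·20 = 560 ≡ 1, so λ ≡ 38.
  x = λ² - 5 - 33 = 1444 - 38 ≡ 30; y = λ·(5 - 30) - 21 ≡ 18. → (30, 18)
8Q: (30, 18) + (33, 10). λ = (10 - 18)/(33 - 30) ≡ 35/3 mod 43. 3⁻¹ ≡ 29 (mod 43), so λ ≡ 26.
  x = λ² - 30 - 33 = 676 - 63 ≡ 11; y = λ·(30 - 11) - 18 ≡ 3. → (11, 3)

(11, 3)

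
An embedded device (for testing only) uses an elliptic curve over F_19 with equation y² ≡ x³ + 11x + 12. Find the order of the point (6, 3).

11

2P: tangent at (6, 3): λ = (3·6² + 11)/(2·3) ≡ 5/6. 6⁻¹ ≡ 16 (mod 19), so λ ≡ 5·16 ≡ 4.
  x = λ² - 6 - 6 = 16 - 12 ≡ 4; y = λ·(6 - 4) - 3 ≡ 5. → (4, 5)
3P: (4, 5) + (6, 3). λ = (3 - 5)/(6 - 4) ≡ 17/2 mod 19. 2⁻¹ ≡ 10 (mod 19), so λ ≡ 18.
  x = λ² - 4 - 6 = 324 - 10 ≡ 10; y = λ·(4 - 10) - 5 ≡ 1. → (10, 1)
4P: (10, 1) + (6, 3). λ = (3 - 1)/(6 - 10) ≡ 2/15 mod 19. 15⁻¹ ≡ 14 (mod 19), so λ ≡ 9.
  x = λ² - 10 - 6 = 81 - 16 ≡ 8; y = λ·(10 - 8) - 1 ≡ 17. → (8, 17)
5P: (8, 17) + (6, 3). λ = (3 - 17)/(6 - 8) ≡ 5/17 mod 19. 17⁻¹ ≡ 9 (mod 19) since 17·9 = 153 ≡ 1, so λ ≡ 7.
  x = λ² - 8 - 6 = 49 - 14 ≡ 16; y = λ·(8 - 16) - 17 ≡ 3. → (16, 3)
6P: (16, 3) + (6, 3). λ = (3 - 3)/(6 - 16) ≡ 0/9 mod 19. 9⁻¹ ≡ 17 (mod 19), so λ ≡ 0.
  x = λ² - 16 - 6 = 0 - 22 ≡ 16; y = λ·(16 - 16) - 3 ≡ 16. → (16, 16)
7P: (16, 16) + (6, 3). λ = (3 - 16)/(6 - 16) ≡ 6/9 mod 19. 9⁻¹ ≡ 17 (mod 19), so λ ≡ 7.
  x = λ² - 16 - 6 = 49 - 22 ≡ 8; y = λ·(16 - 8) - 16 ≡ 2. → (8, 2)
8P: (8, 2) + (6, 3). λ = (3 - 2)/(6 - 8) ≡ 1/17 mod 19. 17⁻¹ ≡ 9 (mod 19), so λ ≡ 9.
  x = λ² - 8 - 6 = 81 - 14 ≡ 10; y = λ·(8 - 10) - 2 ≡ 18. → (10, 18)
9P: (10, 18) + (6, 3). λ = (3 - 18)/(6 - 10) ≡ 4/15 mod 19. 15⁻¹ ≡ 14 (mod 19), so λ ≡ 18.
  x = λ² - 10 - 6 = 324 - 16 ≡ 4; y = λ·(10 - 4) - 18 ≡ 14. → (4, 14)
10P: (4, 14) + (6, 3). λ = (3 - 14)/(6 - 4) ≡ 8/2 mod 19. 2⁻¹ ≡ 10 (mod 19), so λ ≡ 4.
  x = λ² - 4 - 6 = 16 - 10 ≡ 6; y = λ·(4 - 6) - 14 ≡ 16. → (6, 16)
11P: (6, 16) + (6, 3): same x and y₁ ≡ -y₂, so the sum is ∞.
11P = ∞, so the order is 11.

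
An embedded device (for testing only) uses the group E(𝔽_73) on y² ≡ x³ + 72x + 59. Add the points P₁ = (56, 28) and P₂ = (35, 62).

(56, 28) + (35, 62). λ = (62 - 28)/(35 - 56) ≡ 34/52 mod 73. 52⁻¹ ≡ 66 (mod 73), so λ ≡ 54.
  x = λ² - 56 - 35 = 2916 - 91 ≡ 51; y = λ·(56 - 51) - 28 ≡ 23. → (51, 23)

(51, 23)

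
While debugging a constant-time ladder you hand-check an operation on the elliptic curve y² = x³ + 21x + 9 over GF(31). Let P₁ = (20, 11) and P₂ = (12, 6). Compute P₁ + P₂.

(20, 11) + (12, 6). λ = (6 - 11)/(12 - 20) ≡ 26/23 mod 31. 23⁻¹ ≡ 27 (mod 31), so λ ≡ 20.
  x = λ² - 20 - 12 = 400 - 32 ≡ 27; y = λ·(20 - 27) - 11 ≡ 4. → (27, 4)

(27, 4)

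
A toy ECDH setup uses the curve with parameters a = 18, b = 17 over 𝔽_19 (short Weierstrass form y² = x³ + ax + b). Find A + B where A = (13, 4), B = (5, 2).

(7, 7)

(13, 4) + (5, 2). λ = (2 - 4)/(5 - 13) ≡ 17/11 mod 19. 11⁻¹ ≡ 7 (mod 19), so λ ≡ 5.
  x = λ² - 13 - 5 = 25 - 18 ≡ 7; y = λ·(13 - 7) - 4 ≡ 7. → (7, 7)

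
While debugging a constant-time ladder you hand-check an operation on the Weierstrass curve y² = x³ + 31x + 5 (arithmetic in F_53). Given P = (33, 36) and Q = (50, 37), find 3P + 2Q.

(32, 2)

First 3P:
Repeated addition: build up to 3P.
2P: tangent at (33, 36): λ = (3·33² + 31)/(2·36) ≡ 12/19. 19⁻¹ ≡ 14 (mod 53), so λ ≡ 12·14 ≡ 9.
  x = λ² - 33 - 33 = 81 - 66 ≡ 15; y = λ·(33 - 15) - 36 ≡ 20. → (15, 20)
3P: (15, 20) + (33, 36). λ = (36 - 20)/(33 - 15) ≡ 16/18 mod 53. 18⁻¹ ≡ 3 (mod 53), so λ ≡ 48.
  x = λ² - 15 - 33 = 2304 - 48 ≡ 30; y = λ·(15 - 30) - 20 ≡ 2. → (30, 2)
3P = (30, 2).
Next 2Q:
Repeated addition: build up to 2Q.
2Q: tangent at (50, 37): λ = (3·50² + 31)/(2·37) ≡ 5/21. 21⁻¹ ≡ 48 (mod 53) since 21·48 = 1008 ≡ 1, so λ ≡ 5·48 ≡ 28.
  x = λ² - 50 - 50 = 784 - 100 ≡ 48; y = λ·(50 - 48) - 37 ≡ 19. → (48, 19)
2Q = (48, 19).
Finally 3P + 2Q:
(30, 2) + (48, 19). λ = (19 - 2)/(48 - 30) ≡ 17/18 mod 53. 18⁻¹ ≡ 3 (mod 53), so λ ≡ 51.
  x = λ² - 30 - 48 = 2601 - 78 ≡ 32; y = λ·(30 - 32) - 2 ≡ 2. → (32, 2)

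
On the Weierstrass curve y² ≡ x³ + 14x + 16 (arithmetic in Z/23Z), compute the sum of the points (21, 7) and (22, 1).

(16, 9)

(21, 7) + (22, 1). λ = (1 - 7)/(22 - 21) ≡ 17/1 mod 23. 1⁻¹ ≡ 1 (mod 23), so λ ≡ 17.
  x = λ² - 21 - 22 = 289 - 43 ≡ 16; y = λ·(21 - 16) - 7 ≡ 9. → (16, 9)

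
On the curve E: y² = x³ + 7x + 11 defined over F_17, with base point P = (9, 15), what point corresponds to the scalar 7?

Repeated addition: build up to 7P.
2P: tangent at (9, 15): λ = (3·9² + 7)/(2·15) ≡ 12/13. 13⁻¹ ≡ 4 (mod 17), so λ ≡ 12·4 ≡ 14.
  x = λ² - 9 - 9 = 196 - 18 ≡ 8; y = λ·(9 - 8) - 15 ≡ 16. → (8, 16)
3P: (8, 16) + (9, 15). λ = (15 - 16)/(9 - 8) ≡ 16/1 mod 17. 1⁻¹ ≡ 1 (mod 17), so λ ≡ 16.
  x = λ² - 8 - 9 = 256 - 17 ≡ 1; y = λ·(8 - 1) - 16 ≡ 11. → (1, 11)
4P: (1, 11) + (9, 15). λ = (15 - 11)/(9 - 1) ≡ 4/8 mod 17. 8⁻¹ ≡ 15 (mod 17), so λ ≡ 9.
  x = λ² - 1 - 9 = 81 - 10 ≡ 3; y = λ·(1 - 3) - 11 ≡ 5. → (3, 5)
5P: (3, 5) + (9, 15). λ = (15 - 5)/(9 - 3) ≡ 10/6 mod 17. 6⁻¹ ≡ 3 (mod 17), so λ ≡ 13.
  x = λ² - 3 - 9 = 169 - 12 ≡ 4; y = λ·(3 - 4) - 5 ≡ 16. → (4, 16)
6P: (4, 16) + (9, 15). λ = (15 - 16)/(9 - 4) ≡ 16/5 mod 17. 5⁻¹ ≡ 7 (mod 17), so λ ≡ 10.
  x = λ² - 4 - 9 = 100 - 13 ≡ 2; y = λ·(4 - 2) - 16 ≡ 4. → (2, 4)
7P: (2, 4) + (9, 15). λ = (15 - 4)/(9 - 2) ≡ 11/7 mod 17. 7⁻¹ ≡ 5 (mod 17), so λ ≡ 4.
  x = λ² - 2 - 9 = 16 - 11 ≡ 5; y = λ·(2 - 5) - 4 ≡ 1. → (5, 1)

(5, 1)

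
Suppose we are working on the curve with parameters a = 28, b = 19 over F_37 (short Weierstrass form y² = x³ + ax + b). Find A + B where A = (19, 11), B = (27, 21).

(19, 11) + (27, 21). λ = (21 - 11)/(27 - 19) ≡ 10/8 mod 37. 8⁻¹ ≡ 14 (mod 37), so λ ≡ 29.
  x = λ² - 19 - 27 = 841 - 46 ≡ 18; y = λ·(19 - 18) - 11 ≡ 18. → (18, 18)

(18, 18)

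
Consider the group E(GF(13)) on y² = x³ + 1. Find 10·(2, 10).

(0, 1)

Write P = (2, 10).
Repeated addition: build up to 10P.
2P: tangent at (2, 10): λ = (3·2² + 0)/(2·10) ≡ 12/7. 7⁻¹ ≡ 2 (mod 13) since 7·2 = 14 ≡ 1, so λ ≡ 12·2 ≡ 11.
  x = λ² - 2 - 2 = 121 - 4 ≡ 0; y = λ·(2 - 0) - 10 ≡ 12. → (0, 12)
3P: (0, 12) + (2, 10). λ = (10 - 12)/(2 - 0) ≡ 11/2 mod 13. 2⁻¹ ≡ 7 (mod 13), so λ ≡ 12.
  x = λ² - 0 - 2 = 144 - 2 ≡ 12; y = λ·(0 - 12) - 12 ≡ 0. → (12, 0)
4P: (12, 0) + (2, 10). λ = (10 - 0)/(2 - 12) ≡ 10/3 mod 13. 3⁻¹ ≡ 9 (mod 13), so λ ≡ 12.
  x = λ² - 12 - 2 = 144 - 14 ≡ 0; y = λ·(12 - 0) - 0 ≡ 1. → (0, 1)
5P: (0, 1) + (2, 10). λ = (10 - 1)/(2 - 0) ≡ 9/2 mod 13. 2⁻¹ ≡ 7 (mod 13), so λ ≡ 11.
  x = λ² - 0 - 2 = 121 - 2 ≡ 2; y = λ·(0 - 2) - 1 ≡ 3. → (2, 3)
6P: (2, 3) + (2, 10): same x and y₁ ≡ -y₂, so the sum is O.
7P: O + (2, 10) = (2, 10) (identity).
8P: tangent at (2, 10): λ = (3·2² + 0)/(2·10) ≡ 12/7. 7⁻¹ ≡ 2 (mod 13), so λ ≡ 12·2 ≡ 11.
  x = λ² - 2 - 2 = 121 - 4 ≡ 0; y = λ·(2 - 0) - 10 ≡ 12. → (0, 12)
9P: (0, 12) + (2, 10). λ = (10 - 12)/(2 - 0) ≡ 11/2 mod 13. 2⁻¹ ≡ 7 (mod 13) since 2·7 = 14 ≡ 1, so λ ≡ 12.
  x = λ² - 0 - 2 = 144 - 2 ≡ 12; y = λ·(0 - 12) - 12 ≡ 0. → (12, 0)
10P: (12, 0) + (2, 10). λ = (10 - 0)/(2 - 12) ≡ 10/3 mod 13. 3⁻¹ ≡ 9 (mod 13) since 3·9 = 27 ≡ 1, so λ ≡ 12.
  x = λ² - 12 - 2 = 144 - 14 ≡ 0; y = λ·(12 - 0) - 0 ≡ 1. → (0, 1)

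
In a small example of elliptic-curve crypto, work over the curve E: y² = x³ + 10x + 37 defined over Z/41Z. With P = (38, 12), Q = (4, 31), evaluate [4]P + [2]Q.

First 4P:
Double-and-add on 4 = (100)₂. Start with P = (38, 12) for the leading 1-bit.
double: tangent at (38, 12): λ = (3·38² + 10)/(2·12) ≡ 37/24. 24⁻¹ ≡ 12 (mod 41), so λ ≡ 37·12 ≡ 34.
  x = λ² - 38 - 38 = 1156 - 76 ≡ 14; y = λ·(38 - 14) - 12 ≡ 25. → (14, 25)
double: tangent at (14, 25): λ = (3·14² + 10)/(2·25) ≡ 24/9. 9⁻¹ ≡ 32 (mod 41) since 9·32 = 288 ≡ 1, so λ ≡ 24·32 ≡ 30.
  x = λ² - 14 - 14 = 900 - 28 ≡ 11; y = λ·(14 - 11) - 25 ≡ 24. → (11, 24)
4P = (11, 24).
Next 2Q:
Repeated addition: build up to 2Q.
2Q: tangent at (4, 31): λ = (3·4² + 10)/(2·31) ≡ 17/21. 21⁻¹ ≡ 2 (mod 41), so λ ≡ 17·2 ≡ 34.
  x = λ² - 4 - 4 = 1156 - 8 ≡ 0; y = λ·(4 - 0) - 31 ≡ 23. → (0, 23)
2Q = (0, 23).
Finally 4P + 2Q:
(11, 24) + (0, 23). λ = (23 - 24)/(0 - 11) ≡ 40/30 mod 41. 30⁻¹ ≡ 26 (mod 41), so λ ≡ 15.
  x = λ² - 11 - 0 = 225 - 11 ≡ 9; y = λ·(11 - 9) - 24 ≡ 6. → (9, 6)

(9, 6)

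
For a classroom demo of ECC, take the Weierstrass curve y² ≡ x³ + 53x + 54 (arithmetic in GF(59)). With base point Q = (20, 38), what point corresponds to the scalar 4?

(15, 25)

Double-and-add on 4 = (100)₂. Start with Q = (20, 38) for the leading 1-bit.
double: tangent at (20, 38): λ = (3·20² + 53)/(2·38) ≡ 14/17. 17⁻¹ ≡ 7 (mod 59) since 17·7 = 119 ≡ 1, so λ ≡ 14·7 ≡ 39.
  x = λ² - 20 - 20 = 1521 - 40 ≡ 6; y = λ·(20 - 6) - 38 ≡ 36. → (6, 36)
double: tangent at (6, 36): λ = (3·6² + 53)/(2·36) ≡ 43/13. 13⁻¹ ≡ 50 (mod 59) since 13·50 = 650 ≡ 1, so λ ≡ 43·50 ≡ 26.
  x = λ² - 6 - 6 = 676 - 12 ≡ 15; y = λ·(6 - 15) - 36 ≡ 25. → (15, 25)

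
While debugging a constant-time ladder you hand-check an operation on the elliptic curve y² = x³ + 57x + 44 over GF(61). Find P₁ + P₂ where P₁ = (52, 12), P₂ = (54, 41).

(52, 12) + (54, 41). λ = (41 - 12)/(54 - 52) ≡ 29/2 mod 61. 2⁻¹ ≡ 31 (mod 61) since 2·31 = 62 ≡ 1, so λ ≡ 45.
  x = λ² - 52 - 54 = 2025 - 106 ≡ 28; y = λ·(52 - 28) - 12 ≡ 31. → (28, 31)

(28, 31)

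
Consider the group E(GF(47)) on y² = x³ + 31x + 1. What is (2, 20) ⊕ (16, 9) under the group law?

(2, 20) + (16, 9). λ = (9 - 20)/(16 - 2) ≡ 36/14 mod 47. 14⁻¹ ≡ 37 (mod 47), so λ ≡ 16.
  x = λ² - 2 - 16 = 256 - 18 ≡ 3; y = λ·(2 - 3) - 20 ≡ 11. → (3, 11)

(3, 11)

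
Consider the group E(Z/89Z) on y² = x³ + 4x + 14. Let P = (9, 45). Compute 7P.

(84, 74)

Repeated addition: build up to 7P.
2P: tangent at (9, 45): λ = (3·9² + 4)/(2·45) ≡ 69/1. 1⁻¹ ≡ 1 (mod 89), so λ ≡ 69·1 ≡ 69.
  x = λ² - 9 - 9 = 4761 - 18 ≡ 26; y = λ·(9 - 26) - 45 ≡ 28. → (26, 28)
3P: (26, 28) + (9, 45). λ = (45 - 28)/(9 - 26) ≡ 17/72 mod 89. 72⁻¹ ≡ 68 (mod 89), so λ ≡ 88.
  x = λ² - 26 - 9 = 7744 - 35 ≡ 55; y = λ·(26 - 55) - 28 ≡ 1. → (55, 1)
4P: (55, 1) + (9, 45). λ = (45 - 1)/(9 - 55) ≡ 44/43 mod 89. 43⁻¹ ≡ 29 (mod 89), so λ ≡ 30.
  x = λ² - 55 - 9 = 900 - 64 ≡ 35; y = λ·(55 - 35) - 1 ≡ 65. → (35, 65)
5P: (35, 65) + (9, 45). λ = (45 - 65)/(9 - 35) ≡ 69/63 mod 89. 63⁻¹ ≡ 65 (mod 89), so λ ≡ 35.
  x = λ² - 35 - 9 = 1225 - 44 ≡ 24; y = λ·(35 - 24) - 65 ≡ 53. → (24, 53)
6P: (24, 53) + (9, 45). λ = (45 - 53)/(9 - 24) ≡ 81/74 mod 89. 74⁻¹ ≡ 83 (mod 89), so λ ≡ 48.
  x = λ² - 24 - 9 = 2304 - 33 ≡ 46; y = λ·(24 - 46) - 53 ≡ 48. → (46, 48)
7P: (46, 48) + (9, 45). λ = (45 - 48)/(9 - 46) ≡ 86/52 mod 89. 52⁻¹ ≡ 12 (mod 89), so λ ≡ 53.
  x = λ² - 46 - 9 = 2809 - 55 ≡ 84; y = λ·(46 - 84) - 48 ≡ 74. → (84, 74)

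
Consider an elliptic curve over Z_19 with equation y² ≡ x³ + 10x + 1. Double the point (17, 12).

tangent at (17, 12): λ = (3·17² + 10)/(2·12) ≡ 3/5. 5⁻¹ ≡ 4 (mod 19), so λ ≡ 3·4 ≡ 12.
  x = λ² - 17 - 17 = 144 - 34 ≡ 15; y = λ·(17 - 15) - 12 ≡ 12. → (15, 12)

(15, 12)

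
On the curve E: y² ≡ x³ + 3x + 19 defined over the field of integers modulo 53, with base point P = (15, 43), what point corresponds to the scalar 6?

Repeated addition: build up to 6P.
2P: tangent at (15, 43): λ = (3·15² + 3)/(2·43) ≡ 42/33. 33⁻¹ ≡ 45 (mod 53), so λ ≡ 42·45 ≡ 35.
  x = λ² - 15 - 15 = 1225 - 30 ≡ 29; y = λ·(15 - 29) - 43 ≡ 50. → (29, 50)
3P: (29, 50) + (15, 43). λ = (43 - 50)/(15 - 29) ≡ 46/39 mod 53. 39⁻¹ ≡ 34 (mod 53) since 39·34 = 1326 ≡ 1, so λ ≡ 27.
  x = λ² - 29 - 15 = 729 - 44 ≡ 49; y = λ·(29 - 49) - 50 ≡ 46. → (49, 46)
4P: (49, 46) + (15, 43). λ = (43 - 46)/(15 - 49) ≡ 50/19 mod 53. 19⁻¹ ≡ 14 (mod 53), so λ ≡ 11.
  x = λ² - 49 - 15 = 121 - 64 ≡ 4; y = λ·(49 - 4) - 46 ≡ 25. → (4, 25)
5P: (4, 25) + (15, 43). λ = (43 - 25)/(15 - 4) ≡ 18/11 mod 53. 11⁻¹ ≡ 29 (mod 53), so λ ≡ 45.
  x = λ² - 4 - 15 = 2025 - 19 ≡ 45; y = λ·(4 - 45) - 25 ≡ 38. → (45, 38)
6P: (45, 38) + (15, 43). λ = (43 - 38)/(15 - 45) ≡ 5/23 mod 53. 23⁻¹ ≡ 30 (mod 53), so λ ≡ 44.
  x = λ² - 45 - 15 = 1936 - 60 ≡ 21; y = λ·(45 - 21) - 38 ≡ 11. → (21, 11)

(21, 11)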